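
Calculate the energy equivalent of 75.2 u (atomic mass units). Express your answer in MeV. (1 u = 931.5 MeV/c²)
E = mc² = 70050 MeV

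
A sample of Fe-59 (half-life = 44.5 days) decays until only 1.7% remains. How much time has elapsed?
t = t½ × log₂(N₀/N) = 261.6 days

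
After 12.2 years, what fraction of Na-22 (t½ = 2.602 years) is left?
N/N₀ = (1/2)^(t/t½) = 0.03878 = 3.88%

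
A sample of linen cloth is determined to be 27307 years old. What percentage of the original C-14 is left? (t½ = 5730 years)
N/N₀ = (1/2)^(t/t½) = 0.03676 = 3.68%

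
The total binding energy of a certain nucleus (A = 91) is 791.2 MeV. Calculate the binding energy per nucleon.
B.E./A = 791.2/91 = 8.695 MeV/nucleon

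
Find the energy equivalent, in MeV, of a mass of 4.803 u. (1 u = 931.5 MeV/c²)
E = mc² = 4474 MeV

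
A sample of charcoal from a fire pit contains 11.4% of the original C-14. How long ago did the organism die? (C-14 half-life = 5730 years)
Age = t½ × log₂(1/ratio) = 17950 years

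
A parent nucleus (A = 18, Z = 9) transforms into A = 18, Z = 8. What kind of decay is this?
ΔA = 0, ΔZ = -1 ⇒ beta-plus decay (β⁺) or electron capture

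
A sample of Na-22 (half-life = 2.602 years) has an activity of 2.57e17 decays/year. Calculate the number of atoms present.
N = A/λ = 9.648e17 atoms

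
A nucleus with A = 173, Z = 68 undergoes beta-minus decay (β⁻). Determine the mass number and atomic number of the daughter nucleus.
Daughter: A = 173, Z = 69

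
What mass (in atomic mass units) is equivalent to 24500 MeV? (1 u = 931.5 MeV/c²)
m = E/c² = 26.3 u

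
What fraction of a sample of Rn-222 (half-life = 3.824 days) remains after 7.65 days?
N/N₀ = (1/2)^(t/t½) = 0.2499 = 25%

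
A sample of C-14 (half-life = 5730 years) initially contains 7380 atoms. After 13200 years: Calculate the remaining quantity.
N = N₀(1/2)^(t/t½) = 1495 atoms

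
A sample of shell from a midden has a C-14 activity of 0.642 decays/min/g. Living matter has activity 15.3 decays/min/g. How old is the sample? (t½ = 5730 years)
Age = t½ × log₂(A₀/A) = 26210 years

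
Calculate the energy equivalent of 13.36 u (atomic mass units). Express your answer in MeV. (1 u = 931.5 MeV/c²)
E = mc² = 12440 MeV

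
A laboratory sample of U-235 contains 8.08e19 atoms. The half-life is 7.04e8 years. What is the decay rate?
A = λN = 7.955e10 decays/year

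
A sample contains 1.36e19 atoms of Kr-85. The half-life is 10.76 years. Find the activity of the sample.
A = λN = 8.761e17 decays/year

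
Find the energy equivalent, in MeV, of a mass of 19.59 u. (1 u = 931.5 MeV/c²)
E = mc² = 18250 MeV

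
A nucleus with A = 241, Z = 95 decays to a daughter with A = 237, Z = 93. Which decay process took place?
ΔA = -4, ΔZ = -2 ⇒ alpha decay (α)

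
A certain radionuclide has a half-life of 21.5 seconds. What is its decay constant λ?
λ = ln(2)/t½ = 0.03224 second⁻¹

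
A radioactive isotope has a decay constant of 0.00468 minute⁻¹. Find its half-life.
t½ = ln(2)/λ = 148.1 minutes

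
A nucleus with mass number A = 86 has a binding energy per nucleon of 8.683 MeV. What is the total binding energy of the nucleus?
B.E. = 8.683 × 86 = 746.7 MeV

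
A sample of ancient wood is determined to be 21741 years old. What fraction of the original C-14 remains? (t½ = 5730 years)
N/N₀ = (1/2)^(t/t½) = 0.07208 = 7.21%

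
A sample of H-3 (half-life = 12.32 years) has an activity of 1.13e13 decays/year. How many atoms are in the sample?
N = A/λ = 2.008e14 atoms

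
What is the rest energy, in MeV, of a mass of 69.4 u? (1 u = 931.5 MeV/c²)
E = mc² = 64650 MeV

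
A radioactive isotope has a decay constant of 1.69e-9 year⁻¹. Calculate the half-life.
t½ = ln(2)/λ = 4.101e8 years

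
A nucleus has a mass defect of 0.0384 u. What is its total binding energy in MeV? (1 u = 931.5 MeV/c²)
B.E. = Δm × 931.5 = 35.77 MeV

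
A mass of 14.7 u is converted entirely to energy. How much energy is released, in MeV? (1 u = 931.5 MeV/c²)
E = mc² = 13690 MeV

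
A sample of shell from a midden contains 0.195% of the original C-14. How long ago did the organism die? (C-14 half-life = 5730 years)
Age = t½ × log₂(1/ratio) = 51580 years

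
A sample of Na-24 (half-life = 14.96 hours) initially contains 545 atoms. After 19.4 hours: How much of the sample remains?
N = N₀(1/2)^(t/t½) = 221.8 atoms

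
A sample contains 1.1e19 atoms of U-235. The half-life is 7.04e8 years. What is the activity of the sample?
A = λN = 1.083e10 decays/year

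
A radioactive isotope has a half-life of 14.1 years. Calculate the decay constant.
λ = ln(2)/t½ = 0.04916 year⁻¹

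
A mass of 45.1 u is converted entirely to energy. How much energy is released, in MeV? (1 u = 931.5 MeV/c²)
E = mc² = 42010 MeV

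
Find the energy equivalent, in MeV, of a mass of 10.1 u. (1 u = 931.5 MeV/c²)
E = mc² = 9408 MeV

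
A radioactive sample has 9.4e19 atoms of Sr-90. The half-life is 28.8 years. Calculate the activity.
A = λN = 2.262e18 decays/year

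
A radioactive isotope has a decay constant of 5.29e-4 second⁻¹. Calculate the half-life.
t½ = ln(2)/λ = 1310 seconds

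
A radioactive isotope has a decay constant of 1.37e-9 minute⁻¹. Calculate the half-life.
t½ = ln(2)/λ = 5.059e8 minutes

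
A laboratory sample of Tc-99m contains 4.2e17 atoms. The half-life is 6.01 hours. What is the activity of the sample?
A = λN = 4.844e16 decays/hour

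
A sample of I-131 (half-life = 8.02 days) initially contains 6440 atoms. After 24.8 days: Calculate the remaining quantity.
N = N₀(1/2)^(t/t½) = 755.1 atoms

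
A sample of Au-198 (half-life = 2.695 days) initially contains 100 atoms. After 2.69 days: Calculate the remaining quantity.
N = N₀(1/2)^(t/t½) = 50.06 atoms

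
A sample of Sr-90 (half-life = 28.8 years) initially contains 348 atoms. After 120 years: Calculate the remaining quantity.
N = N₀(1/2)^(t/t½) = 19.38 atoms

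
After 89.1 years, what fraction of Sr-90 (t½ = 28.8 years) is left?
N/N₀ = (1/2)^(t/t½) = 0.1171 = 11.7%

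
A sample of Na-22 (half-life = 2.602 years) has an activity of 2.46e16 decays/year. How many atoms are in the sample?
N = A/λ = 9.235e16 atoms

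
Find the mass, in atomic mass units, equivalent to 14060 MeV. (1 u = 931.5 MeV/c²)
m = E/c² = 15.09 u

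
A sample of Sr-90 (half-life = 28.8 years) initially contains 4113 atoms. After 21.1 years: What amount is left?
N = N₀(1/2)^(t/t½) = 2475 atoms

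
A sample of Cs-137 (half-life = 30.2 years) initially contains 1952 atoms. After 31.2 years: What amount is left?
N = N₀(1/2)^(t/t½) = 953.9 atoms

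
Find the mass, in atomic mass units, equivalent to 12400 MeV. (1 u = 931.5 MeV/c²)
m = E/c² = 13.31 u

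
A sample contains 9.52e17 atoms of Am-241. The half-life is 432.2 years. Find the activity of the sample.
A = λN = 1.527e15 decays/year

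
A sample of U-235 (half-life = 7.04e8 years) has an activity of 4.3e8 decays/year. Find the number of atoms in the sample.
N = A/λ = 4.367e17 atoms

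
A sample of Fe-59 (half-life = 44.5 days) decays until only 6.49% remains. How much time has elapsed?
t = t½ × log₂(N₀/N) = 175.6 days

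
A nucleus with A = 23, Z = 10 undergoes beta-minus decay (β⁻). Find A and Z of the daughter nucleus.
Daughter: A = 23, Z = 11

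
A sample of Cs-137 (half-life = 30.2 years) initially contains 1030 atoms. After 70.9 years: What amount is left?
N = N₀(1/2)^(t/t½) = 202.4 atoms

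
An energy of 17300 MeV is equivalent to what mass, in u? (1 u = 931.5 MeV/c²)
m = E/c² = 18.57 u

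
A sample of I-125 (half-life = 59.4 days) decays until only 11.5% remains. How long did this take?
t = t½ × log₂(N₀/N) = 185.3 days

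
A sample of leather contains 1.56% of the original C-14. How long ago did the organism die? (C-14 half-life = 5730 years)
Age = t½ × log₂(1/ratio) = 34390 years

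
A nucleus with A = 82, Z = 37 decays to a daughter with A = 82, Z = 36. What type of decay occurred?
ΔA = 0, ΔZ = -1 ⇒ beta-plus decay (β⁺) or electron capture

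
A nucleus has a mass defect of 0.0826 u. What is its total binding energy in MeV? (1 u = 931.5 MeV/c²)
B.E. = Δm × 931.5 = 76.94 MeV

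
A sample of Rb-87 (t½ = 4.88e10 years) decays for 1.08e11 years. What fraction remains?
N/N₀ = (1/2)^(t/t½) = 0.2157 = 21.6%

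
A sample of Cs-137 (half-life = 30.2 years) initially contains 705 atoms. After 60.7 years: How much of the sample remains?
N = N₀(1/2)^(t/t½) = 175 atoms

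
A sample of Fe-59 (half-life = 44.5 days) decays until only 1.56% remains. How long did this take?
t = t½ × log₂(N₀/N) = 267.1 days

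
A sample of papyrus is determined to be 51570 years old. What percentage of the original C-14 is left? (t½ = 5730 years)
N/N₀ = (1/2)^(t/t½) = 0.001953 = 0.195%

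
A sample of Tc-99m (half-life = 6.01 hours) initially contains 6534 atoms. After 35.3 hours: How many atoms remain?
N = N₀(1/2)^(t/t½) = 111.4 atoms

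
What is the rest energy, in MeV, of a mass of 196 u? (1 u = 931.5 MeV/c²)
E = mc² = 1.826e5 MeV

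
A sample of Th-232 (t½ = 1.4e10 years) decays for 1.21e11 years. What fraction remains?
N/N₀ = (1/2)^(t/t½) = 0.002502 = 0.25%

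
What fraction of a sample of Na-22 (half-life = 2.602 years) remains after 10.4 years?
N/N₀ = (1/2)^(t/t½) = 0.06263 = 6.26%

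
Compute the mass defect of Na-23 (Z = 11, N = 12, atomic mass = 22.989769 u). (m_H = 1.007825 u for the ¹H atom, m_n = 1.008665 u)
Δm = Z·m_H + N·m_n − M = 0.2003 u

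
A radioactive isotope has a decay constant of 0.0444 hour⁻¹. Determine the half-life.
t½ = ln(2)/λ = 15.61 hours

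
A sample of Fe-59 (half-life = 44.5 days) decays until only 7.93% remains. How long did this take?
t = t½ × log₂(N₀/N) = 162.7 days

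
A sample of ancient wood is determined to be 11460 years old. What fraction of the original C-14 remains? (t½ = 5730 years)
N/N₀ = (1/2)^(t/t½) = 0.25 = 25%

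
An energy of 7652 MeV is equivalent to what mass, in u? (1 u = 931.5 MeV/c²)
m = E/c² = 8.215 u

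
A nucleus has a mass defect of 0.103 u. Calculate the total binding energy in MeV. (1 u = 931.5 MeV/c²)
B.E. = Δm × 931.5 = 95.94 MeV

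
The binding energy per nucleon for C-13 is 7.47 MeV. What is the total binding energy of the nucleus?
B.E. = 7.47 × 13 = 97.11 MeV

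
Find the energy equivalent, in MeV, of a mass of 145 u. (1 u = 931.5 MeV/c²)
E = mc² = 1.351e5 MeV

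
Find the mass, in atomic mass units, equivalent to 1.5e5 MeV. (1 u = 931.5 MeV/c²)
m = E/c² = 161 u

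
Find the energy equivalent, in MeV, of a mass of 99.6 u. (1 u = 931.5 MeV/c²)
E = mc² = 92780 MeV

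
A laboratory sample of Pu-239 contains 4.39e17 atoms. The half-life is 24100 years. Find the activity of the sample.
A = λN = 1.263e13 decays/year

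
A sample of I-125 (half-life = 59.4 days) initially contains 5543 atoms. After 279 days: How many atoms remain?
N = N₀(1/2)^(t/t½) = 213.7 atoms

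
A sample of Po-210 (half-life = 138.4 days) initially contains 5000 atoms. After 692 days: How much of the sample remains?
N = N₀(1/2)^(t/t½) = 156.2 atoms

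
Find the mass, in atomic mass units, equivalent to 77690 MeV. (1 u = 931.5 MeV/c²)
m = E/c² = 83.4 u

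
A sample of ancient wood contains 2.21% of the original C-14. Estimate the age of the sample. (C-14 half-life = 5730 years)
Age = t½ × log₂(1/ratio) = 31510 years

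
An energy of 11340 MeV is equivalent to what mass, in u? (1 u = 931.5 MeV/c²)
m = E/c² = 12.17 u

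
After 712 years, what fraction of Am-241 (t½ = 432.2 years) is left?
N/N₀ = (1/2)^(t/t½) = 0.3192 = 31.9%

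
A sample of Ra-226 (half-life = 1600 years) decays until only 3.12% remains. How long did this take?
t = t½ × log₂(N₀/N) = 8004 years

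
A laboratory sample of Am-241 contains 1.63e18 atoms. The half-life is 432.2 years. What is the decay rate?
A = λN = 2.614e15 decays/year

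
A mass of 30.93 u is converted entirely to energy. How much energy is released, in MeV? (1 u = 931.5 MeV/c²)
E = mc² = 28810 MeV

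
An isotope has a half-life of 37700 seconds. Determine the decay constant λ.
λ = ln(2)/t½ = 1.839e-5 second⁻¹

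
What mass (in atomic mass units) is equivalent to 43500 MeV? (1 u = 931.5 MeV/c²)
m = E/c² = 46.7 u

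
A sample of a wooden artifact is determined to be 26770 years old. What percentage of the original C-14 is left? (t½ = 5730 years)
N/N₀ = (1/2)^(t/t½) = 0.03923 = 3.92%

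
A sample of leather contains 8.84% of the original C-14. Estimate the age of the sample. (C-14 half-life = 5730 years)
Age = t½ × log₂(1/ratio) = 20050 years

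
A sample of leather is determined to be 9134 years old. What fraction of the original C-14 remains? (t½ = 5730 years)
N/N₀ = (1/2)^(t/t½) = 0.3312 = 33.1%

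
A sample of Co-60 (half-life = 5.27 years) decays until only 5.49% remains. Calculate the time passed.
t = t½ × log₂(N₀/N) = 22.07 years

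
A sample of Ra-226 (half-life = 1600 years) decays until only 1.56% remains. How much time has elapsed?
t = t½ × log₂(N₀/N) = 9604 years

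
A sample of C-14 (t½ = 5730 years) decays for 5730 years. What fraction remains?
N/N₀ = (1/2)^(t/t½) = 0.5 = 50%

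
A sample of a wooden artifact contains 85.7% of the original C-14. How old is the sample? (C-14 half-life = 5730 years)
Age = t½ × log₂(1/ratio) = 1276 years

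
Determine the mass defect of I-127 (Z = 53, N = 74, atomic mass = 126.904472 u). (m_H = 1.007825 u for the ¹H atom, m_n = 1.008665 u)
Δm = Z·m_H + N·m_n − M = 1.151 u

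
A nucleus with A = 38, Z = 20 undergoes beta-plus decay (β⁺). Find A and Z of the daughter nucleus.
Daughter: A = 38, Z = 19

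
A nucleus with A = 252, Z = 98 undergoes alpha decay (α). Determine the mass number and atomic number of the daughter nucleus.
Daughter: A = 248, Z = 96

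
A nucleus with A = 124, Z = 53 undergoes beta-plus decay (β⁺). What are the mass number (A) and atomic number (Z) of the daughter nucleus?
Daughter: A = 124, Z = 52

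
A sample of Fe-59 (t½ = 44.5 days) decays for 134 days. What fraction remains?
N/N₀ = (1/2)^(t/t½) = 0.124 = 12.4%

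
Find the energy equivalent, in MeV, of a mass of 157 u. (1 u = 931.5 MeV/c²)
E = mc² = 1.462e5 MeV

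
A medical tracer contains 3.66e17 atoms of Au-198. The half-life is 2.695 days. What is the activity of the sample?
A = λN = 9.413e16 decays/day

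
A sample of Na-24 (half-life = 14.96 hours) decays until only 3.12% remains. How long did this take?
t = t½ × log₂(N₀/N) = 74.83 hours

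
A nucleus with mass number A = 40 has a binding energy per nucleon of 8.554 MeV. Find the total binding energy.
B.E. = 8.554 × 40 = 342.2 MeV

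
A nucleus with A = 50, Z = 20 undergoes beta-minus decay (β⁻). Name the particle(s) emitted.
β⁻: electron (e⁻) + antineutrino (ν̄ₑ)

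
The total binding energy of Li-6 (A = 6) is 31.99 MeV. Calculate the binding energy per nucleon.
B.E./A = 31.99/6 = 5.332 MeV/nucleon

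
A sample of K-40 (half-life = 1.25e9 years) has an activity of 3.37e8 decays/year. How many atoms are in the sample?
N = A/λ = 6.077e17 atoms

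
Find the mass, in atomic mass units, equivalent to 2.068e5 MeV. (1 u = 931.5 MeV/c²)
m = E/c² = 222 u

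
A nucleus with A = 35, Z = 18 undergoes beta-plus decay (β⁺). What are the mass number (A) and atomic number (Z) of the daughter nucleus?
Daughter: A = 35, Z = 17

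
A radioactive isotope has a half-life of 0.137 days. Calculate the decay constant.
λ = ln(2)/t½ = 5.059 day⁻¹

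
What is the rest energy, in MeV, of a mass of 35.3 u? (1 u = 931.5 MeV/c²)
E = mc² = 32880 MeV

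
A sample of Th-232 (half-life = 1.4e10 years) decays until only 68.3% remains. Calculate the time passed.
t = t½ × log₂(N₀/N) = 7.701e9 years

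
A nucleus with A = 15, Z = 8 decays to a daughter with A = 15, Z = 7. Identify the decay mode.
ΔA = 0, ΔZ = -1 ⇒ beta-plus decay (β⁺) or electron capture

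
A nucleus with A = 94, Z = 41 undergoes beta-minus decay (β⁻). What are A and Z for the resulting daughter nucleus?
Daughter: A = 94, Z = 42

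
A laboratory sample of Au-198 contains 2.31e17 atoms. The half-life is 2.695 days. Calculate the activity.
A = λN = 5.941e16 decays/day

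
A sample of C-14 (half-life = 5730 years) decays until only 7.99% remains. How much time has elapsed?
t = t½ × log₂(N₀/N) = 20890 years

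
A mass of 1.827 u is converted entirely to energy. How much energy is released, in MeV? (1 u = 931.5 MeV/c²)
E = mc² = 1702 MeV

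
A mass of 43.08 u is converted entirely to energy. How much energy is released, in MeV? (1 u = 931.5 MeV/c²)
E = mc² = 40130 MeV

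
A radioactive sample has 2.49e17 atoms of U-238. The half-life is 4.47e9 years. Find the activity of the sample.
A = λN = 3.861e7 decays/year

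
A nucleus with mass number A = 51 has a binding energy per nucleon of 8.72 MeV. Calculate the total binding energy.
B.E. = 8.72 × 51 = 444.7 MeV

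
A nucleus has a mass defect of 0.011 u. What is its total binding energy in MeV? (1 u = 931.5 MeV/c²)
B.E. = Δm × 931.5 = 10.25 MeV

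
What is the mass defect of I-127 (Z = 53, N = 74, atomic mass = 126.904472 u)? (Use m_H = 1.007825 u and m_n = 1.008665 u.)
Δm = Z·m_H + N·m_n − M = 1.151 u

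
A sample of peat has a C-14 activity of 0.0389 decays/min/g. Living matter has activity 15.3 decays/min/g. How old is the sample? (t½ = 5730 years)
Age = t½ × log₂(A₀/A) = 49390 years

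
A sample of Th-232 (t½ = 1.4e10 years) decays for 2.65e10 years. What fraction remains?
N/N₀ = (1/2)^(t/t½) = 0.2693 = 26.9%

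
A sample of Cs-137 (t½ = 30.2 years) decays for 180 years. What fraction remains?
N/N₀ = (1/2)^(t/t½) = 0.01606 = 1.61%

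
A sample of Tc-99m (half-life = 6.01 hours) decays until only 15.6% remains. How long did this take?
t = t½ × log₂(N₀/N) = 16.11 hours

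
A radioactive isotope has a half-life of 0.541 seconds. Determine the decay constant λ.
λ = ln(2)/t½ = 1.281 second⁻¹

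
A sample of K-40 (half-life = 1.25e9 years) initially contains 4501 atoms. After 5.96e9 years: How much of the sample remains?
N = N₀(1/2)^(t/t½) = 165.2 atoms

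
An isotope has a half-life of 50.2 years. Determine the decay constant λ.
λ = ln(2)/t½ = 0.01381 year⁻¹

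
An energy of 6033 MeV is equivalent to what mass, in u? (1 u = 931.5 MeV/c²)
m = E/c² = 6.477 u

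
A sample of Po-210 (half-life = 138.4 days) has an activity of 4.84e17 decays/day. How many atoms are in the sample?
N = A/λ = 9.664e19 atoms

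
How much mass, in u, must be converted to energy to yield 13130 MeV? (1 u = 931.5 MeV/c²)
m = E/c² = 14.1 u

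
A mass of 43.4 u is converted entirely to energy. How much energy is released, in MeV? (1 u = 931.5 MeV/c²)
E = mc² = 40430 MeV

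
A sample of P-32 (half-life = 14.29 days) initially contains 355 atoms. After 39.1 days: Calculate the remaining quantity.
N = N₀(1/2)^(t/t½) = 53.28 atoms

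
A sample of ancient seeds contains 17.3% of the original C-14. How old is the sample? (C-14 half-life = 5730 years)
Age = t½ × log₂(1/ratio) = 14500 years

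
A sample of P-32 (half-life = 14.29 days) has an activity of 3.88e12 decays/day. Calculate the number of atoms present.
N = A/λ = 7.999e13 atoms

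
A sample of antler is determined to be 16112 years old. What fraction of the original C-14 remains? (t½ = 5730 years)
N/N₀ = (1/2)^(t/t½) = 0.1424 = 14.2%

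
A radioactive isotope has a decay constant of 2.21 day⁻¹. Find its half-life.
t½ = ln(2)/λ = 0.3136 days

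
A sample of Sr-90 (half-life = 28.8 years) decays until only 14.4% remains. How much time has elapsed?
t = t½ × log₂(N₀/N) = 80.52 years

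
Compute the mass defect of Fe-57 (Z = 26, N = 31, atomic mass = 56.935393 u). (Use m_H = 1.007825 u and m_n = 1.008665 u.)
Δm = Z·m_H + N·m_n − M = 0.5367 u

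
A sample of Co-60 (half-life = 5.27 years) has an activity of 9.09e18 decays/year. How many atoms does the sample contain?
N = A/λ = 6.911e19 atoms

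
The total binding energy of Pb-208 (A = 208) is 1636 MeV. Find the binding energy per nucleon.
B.E./A = 1636/208 = 7.865 MeV/nucleon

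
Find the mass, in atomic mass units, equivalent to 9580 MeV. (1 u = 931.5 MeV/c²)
m = E/c² = 10.28 u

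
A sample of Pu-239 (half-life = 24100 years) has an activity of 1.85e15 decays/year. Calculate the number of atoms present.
N = A/λ = 6.432e19 atoms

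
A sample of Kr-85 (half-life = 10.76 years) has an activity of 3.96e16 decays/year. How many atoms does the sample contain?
N = A/λ = 6.147e17 atoms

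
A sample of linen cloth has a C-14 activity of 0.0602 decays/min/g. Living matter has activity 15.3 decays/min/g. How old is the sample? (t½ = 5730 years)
Age = t½ × log₂(A₀/A) = 45780 years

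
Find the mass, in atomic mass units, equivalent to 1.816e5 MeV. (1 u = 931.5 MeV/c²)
m = E/c² = 195 u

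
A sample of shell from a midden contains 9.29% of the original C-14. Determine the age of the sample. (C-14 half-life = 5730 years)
Age = t½ × log₂(1/ratio) = 19640 years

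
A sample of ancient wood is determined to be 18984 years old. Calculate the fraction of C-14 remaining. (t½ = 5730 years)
N/N₀ = (1/2)^(t/t½) = 0.1006 = 10.1%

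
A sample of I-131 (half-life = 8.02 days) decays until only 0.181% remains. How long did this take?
t = t½ × log₂(N₀/N) = 73.06 days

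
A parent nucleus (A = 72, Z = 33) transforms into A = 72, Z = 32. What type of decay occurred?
ΔA = 0, ΔZ = -1 ⇒ beta-plus decay (β⁺) or electron capture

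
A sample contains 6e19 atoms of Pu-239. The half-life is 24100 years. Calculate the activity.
A = λN = 1.726e15 decays/year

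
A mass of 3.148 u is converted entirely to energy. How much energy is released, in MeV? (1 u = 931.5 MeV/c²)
E = mc² = 2932 MeV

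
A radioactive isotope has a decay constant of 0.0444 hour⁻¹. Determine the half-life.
t½ = ln(2)/λ = 15.61 hours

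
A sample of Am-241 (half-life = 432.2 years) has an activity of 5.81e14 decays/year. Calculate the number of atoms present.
N = A/λ = 3.623e17 atoms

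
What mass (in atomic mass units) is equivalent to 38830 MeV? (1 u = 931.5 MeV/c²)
m = E/c² = 41.69 u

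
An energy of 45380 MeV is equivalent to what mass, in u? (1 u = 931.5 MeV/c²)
m = E/c² = 48.72 u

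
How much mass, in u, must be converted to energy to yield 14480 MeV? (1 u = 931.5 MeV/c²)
m = E/c² = 15.54 u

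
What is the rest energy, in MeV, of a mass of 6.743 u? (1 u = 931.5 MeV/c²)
E = mc² = 6281 MeV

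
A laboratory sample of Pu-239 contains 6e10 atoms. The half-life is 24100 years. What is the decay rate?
A = λN = 1.726e6 decays/year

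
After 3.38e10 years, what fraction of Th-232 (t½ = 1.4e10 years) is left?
N/N₀ = (1/2)^(t/t½) = 0.1876 = 18.8%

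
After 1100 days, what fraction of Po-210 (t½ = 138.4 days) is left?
N/N₀ = (1/2)^(t/t½) = 0.00405 = 0.405%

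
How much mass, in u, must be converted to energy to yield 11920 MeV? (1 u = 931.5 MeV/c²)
m = E/c² = 12.8 u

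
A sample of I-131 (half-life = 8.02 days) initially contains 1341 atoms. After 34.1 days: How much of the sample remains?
N = N₀(1/2)^(t/t½) = 70.39 atoms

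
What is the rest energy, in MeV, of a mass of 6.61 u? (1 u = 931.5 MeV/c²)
E = mc² = 6157 MeV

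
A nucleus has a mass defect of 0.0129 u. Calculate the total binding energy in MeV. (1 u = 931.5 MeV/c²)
B.E. = Δm × 931.5 = 12.02 MeV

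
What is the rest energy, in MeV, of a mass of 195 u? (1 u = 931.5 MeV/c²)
E = mc² = 1.816e5 MeV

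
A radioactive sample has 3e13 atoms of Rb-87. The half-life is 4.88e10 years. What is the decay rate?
A = λN = 426.1 decays/year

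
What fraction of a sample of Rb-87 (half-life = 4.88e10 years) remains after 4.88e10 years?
N/N₀ = (1/2)^(t/t½) = 0.5 = 50%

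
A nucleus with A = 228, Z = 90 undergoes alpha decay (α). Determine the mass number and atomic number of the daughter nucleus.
Daughter: A = 224, Z = 88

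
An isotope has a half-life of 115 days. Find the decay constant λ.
λ = ln(2)/t½ = 0.006027 day⁻¹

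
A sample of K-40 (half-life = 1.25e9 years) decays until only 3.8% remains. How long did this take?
t = t½ × log₂(N₀/N) = 5.897e9 years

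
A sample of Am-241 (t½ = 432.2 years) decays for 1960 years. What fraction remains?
N/N₀ = (1/2)^(t/t½) = 0.04314 = 4.31%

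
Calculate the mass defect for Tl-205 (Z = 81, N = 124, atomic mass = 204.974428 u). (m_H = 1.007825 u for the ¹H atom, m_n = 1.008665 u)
Δm = Z·m_H + N·m_n − M = 1.734 u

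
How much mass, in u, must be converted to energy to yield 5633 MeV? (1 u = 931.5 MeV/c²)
m = E/c² = 6.047 u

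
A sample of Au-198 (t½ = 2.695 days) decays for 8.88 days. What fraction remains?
N/N₀ = (1/2)^(t/t½) = 0.1019 = 10.2%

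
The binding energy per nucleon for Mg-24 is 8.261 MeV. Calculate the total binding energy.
B.E. = 8.261 × 24 = 198.3 MeV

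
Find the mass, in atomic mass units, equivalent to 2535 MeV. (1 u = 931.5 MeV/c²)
m = E/c² = 2.721 u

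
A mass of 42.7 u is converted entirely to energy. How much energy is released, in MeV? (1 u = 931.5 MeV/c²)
E = mc² = 39780 MeV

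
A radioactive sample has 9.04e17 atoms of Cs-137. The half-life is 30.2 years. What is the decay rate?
A = λN = 2.075e16 decays/year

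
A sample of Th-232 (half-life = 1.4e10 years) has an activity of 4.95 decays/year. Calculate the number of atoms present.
N = A/λ = 9.998e10 atoms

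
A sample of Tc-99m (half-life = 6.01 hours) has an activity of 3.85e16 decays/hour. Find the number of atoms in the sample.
N = A/λ = 3.338e17 atoms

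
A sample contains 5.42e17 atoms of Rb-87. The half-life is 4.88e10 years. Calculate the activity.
A = λN = 7.698e6 decays/year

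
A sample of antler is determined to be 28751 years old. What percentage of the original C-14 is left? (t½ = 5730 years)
N/N₀ = (1/2)^(t/t½) = 0.03087 = 3.09%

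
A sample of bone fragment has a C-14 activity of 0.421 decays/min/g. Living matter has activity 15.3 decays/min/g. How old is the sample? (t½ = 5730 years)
Age = t½ × log₂(A₀/A) = 29700 years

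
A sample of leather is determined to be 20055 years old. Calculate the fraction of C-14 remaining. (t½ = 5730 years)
N/N₀ = (1/2)^(t/t½) = 0.08839 = 8.84%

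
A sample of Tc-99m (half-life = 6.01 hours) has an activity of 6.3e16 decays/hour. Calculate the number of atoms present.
N = A/λ = 5.462e17 atoms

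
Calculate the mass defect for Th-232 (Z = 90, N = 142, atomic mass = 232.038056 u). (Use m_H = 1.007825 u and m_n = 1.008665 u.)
Δm = Z·m_H + N·m_n − M = 1.897 u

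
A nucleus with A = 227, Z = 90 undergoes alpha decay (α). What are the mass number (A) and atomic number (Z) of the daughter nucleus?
Daughter: A = 223, Z = 88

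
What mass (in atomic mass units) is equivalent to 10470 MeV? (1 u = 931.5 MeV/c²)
m = E/c² = 11.24 u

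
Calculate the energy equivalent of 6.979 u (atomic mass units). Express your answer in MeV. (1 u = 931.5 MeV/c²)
E = mc² = 6501 MeV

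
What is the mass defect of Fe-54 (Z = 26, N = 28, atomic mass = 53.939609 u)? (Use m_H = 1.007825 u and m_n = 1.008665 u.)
Δm = Z·m_H + N·m_n − M = 0.5065 u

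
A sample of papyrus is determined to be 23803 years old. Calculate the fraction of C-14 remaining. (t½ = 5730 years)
N/N₀ = (1/2)^(t/t½) = 0.05617 = 5.62%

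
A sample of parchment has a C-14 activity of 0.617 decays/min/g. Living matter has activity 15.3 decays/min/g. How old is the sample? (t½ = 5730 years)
Age = t½ × log₂(A₀/A) = 26540 years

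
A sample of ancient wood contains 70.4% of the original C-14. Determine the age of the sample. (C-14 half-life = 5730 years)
Age = t½ × log₂(1/ratio) = 2901 years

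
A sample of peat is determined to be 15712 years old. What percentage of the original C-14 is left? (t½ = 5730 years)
N/N₀ = (1/2)^(t/t½) = 0.1495 = 14.9%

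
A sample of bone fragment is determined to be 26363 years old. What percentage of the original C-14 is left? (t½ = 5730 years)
N/N₀ = (1/2)^(t/t½) = 0.04121 = 4.12%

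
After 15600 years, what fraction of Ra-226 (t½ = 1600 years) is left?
N/N₀ = (1/2)^(t/t½) = 0.001161 = 0.116%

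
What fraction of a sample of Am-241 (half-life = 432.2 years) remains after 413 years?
N/N₀ = (1/2)^(t/t½) = 0.5156 = 51.6%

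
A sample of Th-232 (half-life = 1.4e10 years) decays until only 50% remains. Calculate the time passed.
t = t½ × log₂(N₀/N) = 1.4e10 years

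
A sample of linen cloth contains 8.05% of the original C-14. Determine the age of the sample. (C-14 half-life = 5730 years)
Age = t½ × log₂(1/ratio) = 20830 years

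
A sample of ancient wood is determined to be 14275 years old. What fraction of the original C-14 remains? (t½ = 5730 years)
N/N₀ = (1/2)^(t/t½) = 0.1778 = 17.8%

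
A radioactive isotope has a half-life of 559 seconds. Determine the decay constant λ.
λ = ln(2)/t½ = 0.00124 second⁻¹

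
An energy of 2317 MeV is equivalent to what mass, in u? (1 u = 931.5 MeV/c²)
m = E/c² = 2.487 u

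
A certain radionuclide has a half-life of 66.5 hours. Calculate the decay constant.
λ = ln(2)/t½ = 0.01042 hour⁻¹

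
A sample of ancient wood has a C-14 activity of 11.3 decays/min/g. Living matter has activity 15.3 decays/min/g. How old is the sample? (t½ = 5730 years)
Age = t½ × log₂(A₀/A) = 2505 years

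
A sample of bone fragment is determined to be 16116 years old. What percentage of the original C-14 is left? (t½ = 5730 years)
N/N₀ = (1/2)^(t/t½) = 0.1423 = 14.2%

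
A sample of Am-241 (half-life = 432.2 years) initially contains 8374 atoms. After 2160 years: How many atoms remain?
N = N₀(1/2)^(t/t½) = 262.1 atoms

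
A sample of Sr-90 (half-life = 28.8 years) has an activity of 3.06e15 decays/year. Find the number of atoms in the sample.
N = A/λ = 1.271e17 atoms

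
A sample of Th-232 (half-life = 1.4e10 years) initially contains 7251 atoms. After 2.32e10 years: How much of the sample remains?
N = N₀(1/2)^(t/t½) = 2299 atoms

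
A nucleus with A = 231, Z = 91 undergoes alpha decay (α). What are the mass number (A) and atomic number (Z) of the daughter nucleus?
Daughter: A = 227, Z = 89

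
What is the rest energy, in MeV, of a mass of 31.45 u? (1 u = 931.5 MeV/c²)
E = mc² = 29300 MeV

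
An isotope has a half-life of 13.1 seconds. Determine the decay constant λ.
λ = ln(2)/t½ = 0.05291 second⁻¹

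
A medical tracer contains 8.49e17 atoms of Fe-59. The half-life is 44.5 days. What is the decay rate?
A = λN = 1.322e16 decays/day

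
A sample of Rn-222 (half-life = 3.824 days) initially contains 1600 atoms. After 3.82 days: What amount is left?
N = N₀(1/2)^(t/t½) = 800.6 atoms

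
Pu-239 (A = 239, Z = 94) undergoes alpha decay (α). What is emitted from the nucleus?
α particle = ⁴₂He (2 protons + 2 neutrons)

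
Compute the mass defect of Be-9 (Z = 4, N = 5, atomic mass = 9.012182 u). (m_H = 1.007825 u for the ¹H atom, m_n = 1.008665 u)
Δm = Z·m_H + N·m_n − M = 0.06244 u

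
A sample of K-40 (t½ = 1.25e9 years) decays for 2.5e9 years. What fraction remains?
N/N₀ = (1/2)^(t/t½) = 0.25 = 25%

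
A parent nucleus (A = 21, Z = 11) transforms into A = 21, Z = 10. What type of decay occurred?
ΔA = 0, ΔZ = -1 ⇒ beta-plus decay (β⁺) or electron capture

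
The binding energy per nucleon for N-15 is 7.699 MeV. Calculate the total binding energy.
B.E. = 7.699 × 15 = 115.5 MeV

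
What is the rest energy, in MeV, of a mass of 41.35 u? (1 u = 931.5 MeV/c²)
E = mc² = 38520 MeV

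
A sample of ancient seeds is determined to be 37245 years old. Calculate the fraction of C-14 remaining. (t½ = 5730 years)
N/N₀ = (1/2)^(t/t½) = 0.01105 = 1.1%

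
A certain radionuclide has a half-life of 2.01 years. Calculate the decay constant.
λ = ln(2)/t½ = 0.3448 year⁻¹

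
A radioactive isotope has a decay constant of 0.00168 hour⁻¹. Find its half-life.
t½ = ln(2)/λ = 412.6 hours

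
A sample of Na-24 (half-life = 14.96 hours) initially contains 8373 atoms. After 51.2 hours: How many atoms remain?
N = N₀(1/2)^(t/t½) = 780.9 atoms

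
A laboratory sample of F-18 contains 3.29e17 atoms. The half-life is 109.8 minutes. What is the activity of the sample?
A = λN = 2.077e15 decays/minute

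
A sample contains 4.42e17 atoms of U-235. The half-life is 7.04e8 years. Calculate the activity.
A = λN = 4.352e8 decays/year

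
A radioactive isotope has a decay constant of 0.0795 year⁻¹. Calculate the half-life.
t½ = ln(2)/λ = 8.719 years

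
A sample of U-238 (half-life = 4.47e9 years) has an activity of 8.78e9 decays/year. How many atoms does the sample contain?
N = A/λ = 5.662e19 atoms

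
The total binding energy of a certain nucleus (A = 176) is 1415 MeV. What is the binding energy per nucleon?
B.E./A = 1415/176 = 8.04 MeV/nucleon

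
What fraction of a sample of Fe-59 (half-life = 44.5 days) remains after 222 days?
N/N₀ = (1/2)^(t/t½) = 0.03149 = 3.15%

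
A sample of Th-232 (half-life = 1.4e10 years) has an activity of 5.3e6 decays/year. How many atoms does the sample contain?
N = A/λ = 1.07e17 atoms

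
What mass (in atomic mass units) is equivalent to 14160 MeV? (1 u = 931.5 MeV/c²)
m = E/c² = 15.2 u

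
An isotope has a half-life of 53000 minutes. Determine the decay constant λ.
λ = ln(2)/t½ = 1.308e-5 minute⁻¹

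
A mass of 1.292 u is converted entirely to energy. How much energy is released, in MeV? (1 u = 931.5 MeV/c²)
E = mc² = 1203 MeV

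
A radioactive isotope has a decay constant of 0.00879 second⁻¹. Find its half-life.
t½ = ln(2)/λ = 78.86 seconds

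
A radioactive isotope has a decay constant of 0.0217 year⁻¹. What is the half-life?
t½ = ln(2)/λ = 31.94 years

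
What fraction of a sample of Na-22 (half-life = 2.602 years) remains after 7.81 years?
N/N₀ = (1/2)^(t/t½) = 0.1249 = 12.5%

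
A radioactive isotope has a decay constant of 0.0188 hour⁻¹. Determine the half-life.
t½ = ln(2)/λ = 36.87 hours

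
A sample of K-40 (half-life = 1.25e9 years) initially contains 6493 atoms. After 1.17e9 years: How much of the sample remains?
N = N₀(1/2)^(t/t½) = 3394 atoms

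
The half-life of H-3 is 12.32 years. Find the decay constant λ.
λ = ln(2)/t½ = 0.05626 year⁻¹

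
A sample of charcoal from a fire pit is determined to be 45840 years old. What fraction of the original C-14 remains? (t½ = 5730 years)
N/N₀ = (1/2)^(t/t½) = 0.003906 = 0.391%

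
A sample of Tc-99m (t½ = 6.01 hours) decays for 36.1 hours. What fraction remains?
N/N₀ = (1/2)^(t/t½) = 0.01555 = 1.56%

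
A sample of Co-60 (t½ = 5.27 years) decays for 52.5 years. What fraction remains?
N/N₀ = (1/2)^(t/t½) = 0.001003 = 0.1%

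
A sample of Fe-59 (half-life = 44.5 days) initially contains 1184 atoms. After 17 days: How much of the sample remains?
N = N₀(1/2)^(t/t½) = 908.6 atoms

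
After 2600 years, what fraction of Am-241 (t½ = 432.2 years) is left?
N/N₀ = (1/2)^(t/t½) = 0.01546 = 1.55%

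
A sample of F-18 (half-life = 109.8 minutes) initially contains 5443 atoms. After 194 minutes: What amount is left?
N = N₀(1/2)^(t/t½) = 1599 atoms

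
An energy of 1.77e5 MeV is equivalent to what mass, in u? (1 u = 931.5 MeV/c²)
m = E/c² = 190 u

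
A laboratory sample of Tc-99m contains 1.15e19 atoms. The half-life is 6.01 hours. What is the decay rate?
A = λN = 1.326e18 decays/hour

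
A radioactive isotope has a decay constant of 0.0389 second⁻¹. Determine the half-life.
t½ = ln(2)/λ = 17.82 seconds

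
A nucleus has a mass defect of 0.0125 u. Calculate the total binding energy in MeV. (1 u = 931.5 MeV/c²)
B.E. = Δm × 931.5 = 11.64 MeV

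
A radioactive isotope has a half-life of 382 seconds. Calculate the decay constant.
λ = ln(2)/t½ = 0.001815 second⁻¹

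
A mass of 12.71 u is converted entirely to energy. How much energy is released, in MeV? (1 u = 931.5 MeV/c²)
E = mc² = 11840 MeV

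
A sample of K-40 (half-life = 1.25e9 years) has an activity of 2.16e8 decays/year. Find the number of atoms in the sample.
N = A/λ = 3.895e17 atoms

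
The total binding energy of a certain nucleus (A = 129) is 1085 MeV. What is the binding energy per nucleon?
B.E./A = 1085/129 = 8.411 MeV/nucleon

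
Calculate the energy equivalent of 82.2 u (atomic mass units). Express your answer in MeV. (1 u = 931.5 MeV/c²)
E = mc² = 76570 MeV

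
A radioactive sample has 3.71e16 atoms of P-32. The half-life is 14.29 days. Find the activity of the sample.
A = λN = 1.8e15 decays/day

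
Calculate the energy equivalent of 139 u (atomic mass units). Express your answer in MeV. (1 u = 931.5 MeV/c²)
E = mc² = 1.295e5 MeV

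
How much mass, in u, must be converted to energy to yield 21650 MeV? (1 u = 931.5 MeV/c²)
m = E/c² = 23.24 u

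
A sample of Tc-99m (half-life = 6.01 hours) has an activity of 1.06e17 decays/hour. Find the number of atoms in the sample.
N = A/λ = 9.191e17 atoms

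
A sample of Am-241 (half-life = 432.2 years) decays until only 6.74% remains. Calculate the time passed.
t = t½ × log₂(N₀/N) = 1682 years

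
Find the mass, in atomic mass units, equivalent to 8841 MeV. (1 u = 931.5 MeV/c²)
m = E/c² = 9.491 u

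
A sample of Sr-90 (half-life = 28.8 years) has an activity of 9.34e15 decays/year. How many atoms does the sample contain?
N = A/λ = 3.881e17 atoms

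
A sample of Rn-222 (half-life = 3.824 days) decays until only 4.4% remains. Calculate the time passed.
t = t½ × log₂(N₀/N) = 17.23 days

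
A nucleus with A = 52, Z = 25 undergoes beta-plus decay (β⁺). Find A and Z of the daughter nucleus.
Daughter: A = 52, Z = 24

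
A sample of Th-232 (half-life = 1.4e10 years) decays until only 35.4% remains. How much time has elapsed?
t = t½ × log₂(N₀/N) = 2.097e10 years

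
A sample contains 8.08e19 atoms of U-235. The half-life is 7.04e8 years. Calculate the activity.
A = λN = 7.955e10 decays/year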